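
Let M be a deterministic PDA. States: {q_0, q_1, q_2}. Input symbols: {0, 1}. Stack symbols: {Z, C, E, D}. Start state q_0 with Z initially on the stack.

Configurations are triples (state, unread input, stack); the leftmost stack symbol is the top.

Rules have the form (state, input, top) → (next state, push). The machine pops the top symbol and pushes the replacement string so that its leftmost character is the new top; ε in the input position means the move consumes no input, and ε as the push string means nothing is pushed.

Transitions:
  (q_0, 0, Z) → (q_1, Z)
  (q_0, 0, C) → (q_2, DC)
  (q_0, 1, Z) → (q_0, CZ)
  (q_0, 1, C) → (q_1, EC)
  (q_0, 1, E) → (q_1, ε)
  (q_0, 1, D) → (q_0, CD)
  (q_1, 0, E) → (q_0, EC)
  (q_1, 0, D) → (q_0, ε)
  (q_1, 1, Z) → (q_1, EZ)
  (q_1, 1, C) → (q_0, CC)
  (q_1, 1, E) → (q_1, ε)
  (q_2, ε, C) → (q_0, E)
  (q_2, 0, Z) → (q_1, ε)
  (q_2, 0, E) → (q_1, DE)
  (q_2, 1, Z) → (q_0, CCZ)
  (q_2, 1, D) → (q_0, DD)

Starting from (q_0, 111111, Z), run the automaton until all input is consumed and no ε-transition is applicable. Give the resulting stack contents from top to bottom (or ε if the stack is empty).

(q_0, 111111, Z)
  read 1, top Z: go to q_0, push CZ → (q_0, 11111, CZ)
  read 1, top C: go to q_1, push EC → (q_1, 1111, ECZ)
  read 1, top E: go to q_1, push ε → (q_1, 111, CZ)
  read 1, top C: go to q_0, push CC → (q_0, 11, CCZ)
  read 1, top C: go to q_1, push EC → (q_1, 1, ECCZ)
  read 1, top E: go to q_1, push ε → (q_1, ε, CCZ)
All input consumed in state q_1 with stack CCZ.

CCZ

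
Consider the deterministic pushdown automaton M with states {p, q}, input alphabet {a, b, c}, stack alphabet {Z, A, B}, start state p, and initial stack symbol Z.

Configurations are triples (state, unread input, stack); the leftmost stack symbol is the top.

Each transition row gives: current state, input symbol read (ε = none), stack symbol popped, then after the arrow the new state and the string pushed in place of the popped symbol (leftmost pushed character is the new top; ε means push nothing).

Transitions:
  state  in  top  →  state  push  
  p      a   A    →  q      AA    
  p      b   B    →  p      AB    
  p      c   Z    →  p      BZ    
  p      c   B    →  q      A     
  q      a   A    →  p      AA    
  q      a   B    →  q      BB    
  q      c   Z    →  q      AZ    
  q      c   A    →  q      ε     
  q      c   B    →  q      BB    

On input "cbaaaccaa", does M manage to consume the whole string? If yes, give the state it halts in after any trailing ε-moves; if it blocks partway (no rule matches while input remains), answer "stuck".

(p, cbaaaccaa, Z) ⊢ (p, baaaccaa, BZ) ⊢ (p, aaaccaa, ABZ) ⊢ (q, aaccaa, AABZ) ⊢ (p, accaa, AAABZ) ⊢ (q, ccaa, AAAABZ) ⊢ (q, caa, AAABZ) ⊢ (q, aa, AABZ) ⊢ (p, a, AAABZ) ⊢ (q, ε, AAAABZ)
All input consumed; M is in state q.

q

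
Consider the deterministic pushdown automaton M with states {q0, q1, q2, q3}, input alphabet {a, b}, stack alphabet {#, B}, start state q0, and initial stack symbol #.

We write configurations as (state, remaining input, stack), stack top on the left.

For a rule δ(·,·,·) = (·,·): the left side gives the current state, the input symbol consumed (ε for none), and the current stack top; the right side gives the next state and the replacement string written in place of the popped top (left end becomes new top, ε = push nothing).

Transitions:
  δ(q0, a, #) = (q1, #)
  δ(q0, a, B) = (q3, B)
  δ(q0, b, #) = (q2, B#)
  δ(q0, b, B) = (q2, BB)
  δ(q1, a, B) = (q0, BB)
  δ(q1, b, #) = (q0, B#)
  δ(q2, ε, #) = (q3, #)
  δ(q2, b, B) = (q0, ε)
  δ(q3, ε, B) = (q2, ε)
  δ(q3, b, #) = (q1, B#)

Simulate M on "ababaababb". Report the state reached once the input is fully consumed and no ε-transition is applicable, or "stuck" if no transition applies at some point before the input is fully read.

(q0, ababaababb, #)
  read a, top #: go to q1, push # → (q1, babaababb, #)
  read b, top #: go to q0, push B# → (q0, abaababb, B#)
  read a, top B: go to q3, push B → (q3, baababb, B#)
  ε-move, top B: go to q2, push ε → (q2, baababb, #)
  ε-move, top #: go to q3, push # → (q3, baababb, #)
  read b, top #: go to q1, push B# → (q1, aababb, B#)
  read a, top B: go to q0, push BB → (q0, ababb, BB#)
  read a, top B: go to q3, push B → (q3, babb, BB#)
  ε-move, top B: go to q2, push ε → (q2, babb, B#)
  read b, top B: go to q0, push ε → (q0, abb, #)
  read a, top #: go to q1, push # → (q1, bb, #)
  read b, top #: go to q0, push B# → (q0, b, B#)
  read b, top B: go to q2, push BB → (q2, ε, BB#)
All input consumed; M is in state q2.

q2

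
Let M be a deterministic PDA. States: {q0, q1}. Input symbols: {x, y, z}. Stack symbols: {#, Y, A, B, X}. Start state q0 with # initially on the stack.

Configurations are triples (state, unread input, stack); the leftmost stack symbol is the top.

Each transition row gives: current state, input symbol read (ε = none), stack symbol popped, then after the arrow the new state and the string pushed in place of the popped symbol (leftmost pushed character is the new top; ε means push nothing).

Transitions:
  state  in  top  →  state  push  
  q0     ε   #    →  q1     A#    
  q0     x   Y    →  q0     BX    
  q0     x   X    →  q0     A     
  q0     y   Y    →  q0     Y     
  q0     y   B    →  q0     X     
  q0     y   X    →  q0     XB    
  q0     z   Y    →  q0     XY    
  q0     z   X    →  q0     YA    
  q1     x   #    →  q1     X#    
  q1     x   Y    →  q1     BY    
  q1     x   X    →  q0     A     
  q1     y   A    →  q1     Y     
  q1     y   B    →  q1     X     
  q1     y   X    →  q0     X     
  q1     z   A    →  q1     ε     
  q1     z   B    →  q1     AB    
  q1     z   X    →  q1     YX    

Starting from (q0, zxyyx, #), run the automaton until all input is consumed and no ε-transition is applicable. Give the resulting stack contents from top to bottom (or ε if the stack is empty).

AB#

(q0, zxyyx, #) ⊢ (q1, zxyyx, A#) ⊢ (q1, xyyx, #) ⊢ (q1, yyx, X#) ⊢ (q0, yx, X#) ⊢ (q0, x, XB#) ⊢ (q0, ε, AB#)
All input consumed in state q0 with stack AB#.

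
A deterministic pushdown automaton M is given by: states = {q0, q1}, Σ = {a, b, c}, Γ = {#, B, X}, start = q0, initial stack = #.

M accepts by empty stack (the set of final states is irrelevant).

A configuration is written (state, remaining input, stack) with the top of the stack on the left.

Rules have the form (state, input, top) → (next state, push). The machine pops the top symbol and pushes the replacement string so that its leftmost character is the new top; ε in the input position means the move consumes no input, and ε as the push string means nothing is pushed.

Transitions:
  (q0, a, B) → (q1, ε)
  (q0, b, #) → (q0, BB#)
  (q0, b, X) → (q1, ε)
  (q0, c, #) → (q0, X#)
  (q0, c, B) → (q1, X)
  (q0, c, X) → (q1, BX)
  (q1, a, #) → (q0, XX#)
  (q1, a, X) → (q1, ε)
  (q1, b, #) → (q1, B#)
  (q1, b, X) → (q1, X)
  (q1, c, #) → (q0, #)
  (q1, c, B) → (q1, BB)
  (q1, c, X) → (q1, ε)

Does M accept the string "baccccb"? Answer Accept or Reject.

Reject

(q0, baccccb, #)
  read b, top #: go to q0, push BB# → (q0, accccb, BB#)
  read a, top B: go to q1, push ε → (q1, ccccb, B#)
  read c, top B: go to q1, push BB → (q1, cccb, BB#)
  read c, top B: go to q1, push BB → (q1, ccb, BBB#)
  read c, top B: go to q1, push BB → (q1, cb, BBBB#)
  read c, top B: go to q1, push BB → (q1, b, BBBBB#)
No transition applies at (q1, b, BBBBB#); input not fully consumed.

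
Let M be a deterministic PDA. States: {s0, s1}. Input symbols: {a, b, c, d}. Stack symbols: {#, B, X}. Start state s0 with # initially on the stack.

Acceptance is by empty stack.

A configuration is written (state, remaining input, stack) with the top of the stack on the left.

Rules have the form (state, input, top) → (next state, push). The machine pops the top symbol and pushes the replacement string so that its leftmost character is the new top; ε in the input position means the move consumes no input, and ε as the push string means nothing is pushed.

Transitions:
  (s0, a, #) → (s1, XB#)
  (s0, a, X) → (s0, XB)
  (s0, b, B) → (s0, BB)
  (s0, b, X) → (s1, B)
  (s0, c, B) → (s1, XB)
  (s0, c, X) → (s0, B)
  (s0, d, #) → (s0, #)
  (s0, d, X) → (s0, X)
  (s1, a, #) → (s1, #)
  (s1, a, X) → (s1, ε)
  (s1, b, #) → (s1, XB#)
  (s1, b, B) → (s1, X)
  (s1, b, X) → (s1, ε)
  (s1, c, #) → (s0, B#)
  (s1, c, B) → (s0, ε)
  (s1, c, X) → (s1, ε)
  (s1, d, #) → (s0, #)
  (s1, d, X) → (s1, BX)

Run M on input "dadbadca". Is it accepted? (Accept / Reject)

(s0, dadbadca, #) ⊢ (s0, adbadca, #) ⊢ (s1, dbadca, XB#) ⊢ (s1, badca, BXB#) ⊢ (s1, adca, XXB#) ⊢ (s1, dca, XB#) ⊢ (s1, ca, BXB#) ⊢ (s0, a, XB#) ⊢ (s0, ε, XBB#)
All input consumed; stack is XBB#, not empty, and no further ε-move applies.

Reject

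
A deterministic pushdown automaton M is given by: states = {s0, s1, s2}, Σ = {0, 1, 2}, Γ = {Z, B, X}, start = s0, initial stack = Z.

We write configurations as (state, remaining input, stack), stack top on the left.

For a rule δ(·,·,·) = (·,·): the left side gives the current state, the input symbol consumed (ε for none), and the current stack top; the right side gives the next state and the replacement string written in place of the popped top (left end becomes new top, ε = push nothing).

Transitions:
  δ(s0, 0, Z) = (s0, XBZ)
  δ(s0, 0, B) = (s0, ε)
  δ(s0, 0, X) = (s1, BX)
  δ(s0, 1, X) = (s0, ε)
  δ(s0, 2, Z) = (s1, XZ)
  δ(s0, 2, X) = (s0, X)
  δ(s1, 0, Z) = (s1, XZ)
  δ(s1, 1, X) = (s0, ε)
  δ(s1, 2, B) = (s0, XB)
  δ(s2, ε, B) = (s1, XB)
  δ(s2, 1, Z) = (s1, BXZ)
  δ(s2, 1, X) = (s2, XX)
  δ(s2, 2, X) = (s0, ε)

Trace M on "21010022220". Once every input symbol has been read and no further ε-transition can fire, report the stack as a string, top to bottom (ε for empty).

(s0, 21010022220, Z) ⊢ (s1, 1010022220, XZ) ⊢ (s0, 010022220, Z) ⊢ (s0, 10022220, XBZ) ⊢ (s0, 0022220, BZ) ⊢ (s0, 022220, Z) ⊢ (s0, 22220, XBZ) ⊢ (s0, 2220, XBZ) ⊢ (s0, 220, XBZ) ⊢ (s0, 20, XBZ) ⊢ (s0, 0, XBZ) ⊢ (s1, ε, BXBZ)
All input consumed in state s1 with stack BXBZ.

BXBZ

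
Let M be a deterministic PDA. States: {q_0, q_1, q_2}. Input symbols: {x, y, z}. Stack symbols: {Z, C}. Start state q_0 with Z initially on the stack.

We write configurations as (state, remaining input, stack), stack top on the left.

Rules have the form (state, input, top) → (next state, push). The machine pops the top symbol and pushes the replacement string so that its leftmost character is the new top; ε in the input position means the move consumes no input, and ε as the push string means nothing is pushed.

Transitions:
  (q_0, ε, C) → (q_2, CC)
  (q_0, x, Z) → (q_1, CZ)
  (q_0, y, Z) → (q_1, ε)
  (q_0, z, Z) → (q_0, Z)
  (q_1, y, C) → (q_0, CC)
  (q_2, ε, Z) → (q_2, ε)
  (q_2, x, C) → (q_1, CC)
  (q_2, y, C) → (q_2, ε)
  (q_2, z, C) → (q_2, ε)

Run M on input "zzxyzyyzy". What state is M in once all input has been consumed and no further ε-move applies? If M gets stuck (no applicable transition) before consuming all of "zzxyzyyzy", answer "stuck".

(q_0, zzxyzyyzy, Z) ⊢ (q_0, zxyzyyzy, Z) ⊢ (q_0, xyzyyzy, Z) ⊢ (q_1, yzyyzy, CZ) ⊢ (q_0, zyyzy, CCZ) ⊢ (q_2, zyyzy, CCCZ) ⊢ (q_2, yyzy, CCZ) ⊢ (q_2, yzy, CZ) ⊢ (q_2, zy, Z) ⊢ (q_2, zy, ε)
No transition for (q_2, z, top ε); M blocks with input zy remaining.

stuck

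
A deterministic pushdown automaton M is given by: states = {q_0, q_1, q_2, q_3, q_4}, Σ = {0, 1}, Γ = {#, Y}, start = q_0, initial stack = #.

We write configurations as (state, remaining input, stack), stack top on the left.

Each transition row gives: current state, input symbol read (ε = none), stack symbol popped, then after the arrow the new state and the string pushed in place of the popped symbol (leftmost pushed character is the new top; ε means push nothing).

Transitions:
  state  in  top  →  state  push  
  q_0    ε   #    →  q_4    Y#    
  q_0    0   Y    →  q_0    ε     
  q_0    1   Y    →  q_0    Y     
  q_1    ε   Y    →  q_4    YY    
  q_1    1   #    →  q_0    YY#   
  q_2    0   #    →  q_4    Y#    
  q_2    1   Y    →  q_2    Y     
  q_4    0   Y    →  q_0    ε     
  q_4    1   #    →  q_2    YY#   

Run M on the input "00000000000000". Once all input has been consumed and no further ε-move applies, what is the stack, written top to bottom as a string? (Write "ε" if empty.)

(q_0, 00000000000000, #)
  ε-move, top #: go to q_4, push Y# → (q_4, 00000000000000, Y#)
  read 0, top Y: go to q_0, push ε → (q_0, 0000000000000, #)
  ε-move, top #: go to q_4, push Y# → (q_4, 0000000000000, Y#)
  read 0, top Y: go to q_0, push ε → (q_0, 000000000000, #)
  ε-move, top #: go to q_4, push Y# → (q_4, 000000000000, Y#)
  read 0, top Y: go to q_0, push ε → (q_0, 00000000000, #)
  ε-move, top #: go to q_4, push Y# → (q_4, 00000000000, Y#)
  read 0, top Y: go to q_0, push ε → (q_0, 0000000000, #)
  ε-move, top #: go to q_4, push Y# → (q_4, 0000000000, Y#)
  read 0, top Y: go to q_0, push ε → (q_0, 000000000, #)
  ε-move, top #: go to q_4, push Y# → (q_4, 000000000, Y#)
  read 0, top Y: go to q_0, push ε → (q_0, 00000000, #)
  ε-move, top #: go to q_4, push Y# → (q_4, 00000000, Y#)
  read 0, top Y: go to q_0, push ε → (q_0, 0000000, #)
  ε-move, top #: go to q_4, push Y# → (q_4, 0000000, Y#)
  read 0, top Y: go to q_0, push ε → (q_0, 000000, #)
  ε-move, top #: go to q_4, push Y# → (q_4, 000000, Y#)
  read 0, top Y: go to q_0, push ε → (q_0, 00000, #)
  ε-move, top #: go to q_4, push Y# → (q_4, 00000, Y#)
  read 0, top Y: go to q_0, push ε → (q_0, 0000, #)
  ε-move, top #: go to q_4, push Y# → (q_4, 0000, Y#)
  read 0, top Y: go to q_0, push ε → (q_0, 000, #)
  ε-move, top #: go to q_4, push Y# → (q_4, 000, Y#)
  read 0, top Y: go to q_0, push ε → (q_0, 00, #)
  ε-move, top #: go to q_4, push Y# → (q_4, 00, Y#)
  read 0, top Y: go to q_0, push ε → (q_0, 0, #)
  ε-move, top #: go to q_4, push Y# → (q_4, 0, Y#)
  read 0, top Y: go to q_0, push ε → (q_0, ε, #)
  ε-move, top #: go to q_4, push Y# → (q_4, ε, Y#)
All input consumed in state q_4 with stack Y#.

Y#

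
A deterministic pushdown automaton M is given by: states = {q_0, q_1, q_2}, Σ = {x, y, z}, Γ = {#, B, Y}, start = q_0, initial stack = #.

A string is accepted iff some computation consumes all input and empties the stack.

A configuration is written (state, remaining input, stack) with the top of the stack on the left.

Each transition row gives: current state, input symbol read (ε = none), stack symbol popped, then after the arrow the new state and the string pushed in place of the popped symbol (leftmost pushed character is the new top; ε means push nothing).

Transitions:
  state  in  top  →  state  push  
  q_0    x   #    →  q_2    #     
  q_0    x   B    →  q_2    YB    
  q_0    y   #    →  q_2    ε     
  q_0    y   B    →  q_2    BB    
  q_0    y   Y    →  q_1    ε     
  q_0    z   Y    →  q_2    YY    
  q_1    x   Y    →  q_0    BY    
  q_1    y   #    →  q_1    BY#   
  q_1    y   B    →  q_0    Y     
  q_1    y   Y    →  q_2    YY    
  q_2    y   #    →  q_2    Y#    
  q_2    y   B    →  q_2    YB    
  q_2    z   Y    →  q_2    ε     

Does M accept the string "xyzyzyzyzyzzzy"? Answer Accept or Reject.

(q_0, xyzyzyzyzyzzzy, #) ⊢ (q_2, yzyzyzyzyzzzy, #) ⊢ (q_2, zyzyzyzyzzzy, Y#) ⊢ (q_2, yzyzyzyzzzy, #) ⊢ (q_2, zyzyzyzzzy, Y#) ⊢ (q_2, yzyzyzzzy, #) ⊢ (q_2, zyzyzzzy, Y#) ⊢ (q_2, yzyzzzy, #) ⊢ (q_2, zyzzzy, Y#) ⊢ (q_2, yzzzy, #) ⊢ (q_2, zzzy, Y#) ⊢ (q_2, zzy, #)
No transition applies at (q_2, zzy, #); input not fully consumed.

Reject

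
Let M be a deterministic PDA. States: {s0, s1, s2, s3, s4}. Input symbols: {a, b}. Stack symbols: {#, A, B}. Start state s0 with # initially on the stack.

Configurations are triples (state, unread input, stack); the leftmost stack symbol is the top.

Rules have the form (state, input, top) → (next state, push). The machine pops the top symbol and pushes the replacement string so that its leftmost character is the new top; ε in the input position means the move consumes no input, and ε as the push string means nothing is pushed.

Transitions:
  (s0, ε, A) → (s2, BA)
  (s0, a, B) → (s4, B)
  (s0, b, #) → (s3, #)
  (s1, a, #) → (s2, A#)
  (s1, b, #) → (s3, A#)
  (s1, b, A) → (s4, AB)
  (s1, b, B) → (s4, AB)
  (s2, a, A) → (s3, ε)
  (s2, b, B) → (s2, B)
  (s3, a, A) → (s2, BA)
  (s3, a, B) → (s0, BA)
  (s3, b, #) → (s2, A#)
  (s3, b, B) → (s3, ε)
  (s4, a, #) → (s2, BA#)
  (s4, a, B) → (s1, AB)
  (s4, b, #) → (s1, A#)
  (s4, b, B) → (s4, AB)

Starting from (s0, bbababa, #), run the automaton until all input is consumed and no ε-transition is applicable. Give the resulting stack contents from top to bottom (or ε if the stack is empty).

(s0, bbababa, #)
  read b, top #: go to s3, push # → (s3, bababa, #)
  read b, top #: go to s2, push A# → (s2, ababa, A#)
  read a, top A: go to s3, push ε → (s3, baba, #)
  read b, top #: go to s2, push A# → (s2, aba, A#)
  read a, top A: go to s3, push ε → (s3, ba, #)
  read b, top #: go to s2, push A# → (s2, a, A#)
  read a, top A: go to s3, push ε → (s3, ε, #)
All input consumed in state s3 with stack #.

#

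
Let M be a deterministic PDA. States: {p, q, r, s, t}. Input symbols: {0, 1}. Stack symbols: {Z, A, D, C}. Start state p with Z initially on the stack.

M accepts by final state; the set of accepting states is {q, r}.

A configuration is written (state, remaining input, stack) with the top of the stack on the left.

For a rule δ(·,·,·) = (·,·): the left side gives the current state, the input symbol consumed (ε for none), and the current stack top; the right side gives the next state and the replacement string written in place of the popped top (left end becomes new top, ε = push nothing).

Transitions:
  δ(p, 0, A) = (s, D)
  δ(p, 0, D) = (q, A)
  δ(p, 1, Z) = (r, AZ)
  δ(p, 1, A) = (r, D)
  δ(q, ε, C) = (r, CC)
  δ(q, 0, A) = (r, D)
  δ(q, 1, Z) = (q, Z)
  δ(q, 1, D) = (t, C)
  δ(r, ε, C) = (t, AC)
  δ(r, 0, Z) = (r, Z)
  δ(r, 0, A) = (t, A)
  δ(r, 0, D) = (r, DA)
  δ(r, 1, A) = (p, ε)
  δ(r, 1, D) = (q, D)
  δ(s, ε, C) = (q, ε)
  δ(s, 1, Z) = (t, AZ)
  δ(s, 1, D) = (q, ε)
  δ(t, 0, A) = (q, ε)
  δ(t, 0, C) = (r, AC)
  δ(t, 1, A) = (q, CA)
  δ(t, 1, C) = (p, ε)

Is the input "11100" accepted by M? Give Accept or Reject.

Accept

(p, 11100, Z) ⊢ (r, 1100, AZ) ⊢ (p, 100, Z) ⊢ (r, 00, AZ) ⊢ (t, 0, AZ) ⊢ (q, ε, Z)
All input consumed; state q ∈ F.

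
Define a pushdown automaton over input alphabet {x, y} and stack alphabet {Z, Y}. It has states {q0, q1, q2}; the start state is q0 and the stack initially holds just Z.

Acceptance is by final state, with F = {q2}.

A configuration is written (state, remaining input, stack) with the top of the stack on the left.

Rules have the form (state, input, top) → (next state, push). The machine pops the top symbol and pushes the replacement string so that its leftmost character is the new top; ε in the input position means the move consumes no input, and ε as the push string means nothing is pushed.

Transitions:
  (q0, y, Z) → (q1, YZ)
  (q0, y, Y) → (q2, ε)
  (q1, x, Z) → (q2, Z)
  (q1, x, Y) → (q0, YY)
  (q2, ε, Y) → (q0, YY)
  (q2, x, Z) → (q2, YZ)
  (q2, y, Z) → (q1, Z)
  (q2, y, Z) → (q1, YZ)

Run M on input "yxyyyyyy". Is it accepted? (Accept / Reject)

One accepting computation: (q0, yxyyyyyy, Z) ⊢ (q1, xyyyyyy, YZ) ⊢ (q0, yyyyyy, YYZ) ⊢ (q2, yyyyy, YZ) ⊢ (q0, yyyyy, YYZ) ⊢ (q2, yyyy, YZ) ⊢ (q0, yyyy, YYZ) ⊢ (q2, yyy, YZ) ⊢ (q0, yyy, YYZ) ⊢ (q2, yy, YZ) ⊢ (q0, yy, YYZ) ⊢ (q2, y, YZ) ⊢ (q0, y, YYZ) ⊢ (q2, ε, YZ)
All input consumed and state q2 ∈ F.

Accept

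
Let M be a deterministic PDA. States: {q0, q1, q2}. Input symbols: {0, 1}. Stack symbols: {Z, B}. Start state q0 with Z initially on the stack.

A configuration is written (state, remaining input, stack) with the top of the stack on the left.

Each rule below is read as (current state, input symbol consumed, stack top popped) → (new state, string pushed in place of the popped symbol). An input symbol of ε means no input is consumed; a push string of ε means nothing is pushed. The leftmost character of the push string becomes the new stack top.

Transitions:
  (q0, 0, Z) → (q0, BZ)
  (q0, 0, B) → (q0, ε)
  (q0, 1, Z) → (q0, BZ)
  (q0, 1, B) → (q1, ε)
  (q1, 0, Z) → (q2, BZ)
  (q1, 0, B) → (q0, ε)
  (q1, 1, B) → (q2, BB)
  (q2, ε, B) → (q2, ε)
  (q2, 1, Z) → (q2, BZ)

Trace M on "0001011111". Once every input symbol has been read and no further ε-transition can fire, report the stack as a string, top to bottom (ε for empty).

(q0, 0001011111, Z)
  read 0, top Z: go to q0, push BZ → (q0, 001011111, BZ)
  read 0, top B: go to q0, push ε → (q0, 01011111, Z)
  read 0, top Z: go to q0, push BZ → (q0, 1011111, BZ)
  read 1, top B: go to q1, push ε → (q1, 011111, Z)
  read 0, top Z: go to q2, push BZ → (q2, 11111, BZ)
  ε-move, top B: go to q2, push ε → (q2, 11111, Z)
  read 1, top Z: go to q2, push BZ → (q2, 1111, BZ)
  ε-move, top B: go to q2, push ε → (q2, 1111, Z)
  read 1, top Z: go to q2, push BZ → (q2, 111, BZ)
  ε-move, top B: go to q2, push ε → (q2, 111, Z)
  read 1, top Z: go to q2, push BZ → (q2, 11, BZ)
  ε-move, top B: go to q2, push ε → (q2, 11, Z)
  read 1, top Z: go to q2, push BZ → (q2, 1, BZ)
  ε-move, top B: go to q2, push ε → (q2, 1, Z)
  read 1, top Z: go to q2, push BZ → (q2, ε, BZ)
  ε-move, top B: go to q2, push ε → (q2, ε, Z)
All input consumed in state q2 with stack Z.

Z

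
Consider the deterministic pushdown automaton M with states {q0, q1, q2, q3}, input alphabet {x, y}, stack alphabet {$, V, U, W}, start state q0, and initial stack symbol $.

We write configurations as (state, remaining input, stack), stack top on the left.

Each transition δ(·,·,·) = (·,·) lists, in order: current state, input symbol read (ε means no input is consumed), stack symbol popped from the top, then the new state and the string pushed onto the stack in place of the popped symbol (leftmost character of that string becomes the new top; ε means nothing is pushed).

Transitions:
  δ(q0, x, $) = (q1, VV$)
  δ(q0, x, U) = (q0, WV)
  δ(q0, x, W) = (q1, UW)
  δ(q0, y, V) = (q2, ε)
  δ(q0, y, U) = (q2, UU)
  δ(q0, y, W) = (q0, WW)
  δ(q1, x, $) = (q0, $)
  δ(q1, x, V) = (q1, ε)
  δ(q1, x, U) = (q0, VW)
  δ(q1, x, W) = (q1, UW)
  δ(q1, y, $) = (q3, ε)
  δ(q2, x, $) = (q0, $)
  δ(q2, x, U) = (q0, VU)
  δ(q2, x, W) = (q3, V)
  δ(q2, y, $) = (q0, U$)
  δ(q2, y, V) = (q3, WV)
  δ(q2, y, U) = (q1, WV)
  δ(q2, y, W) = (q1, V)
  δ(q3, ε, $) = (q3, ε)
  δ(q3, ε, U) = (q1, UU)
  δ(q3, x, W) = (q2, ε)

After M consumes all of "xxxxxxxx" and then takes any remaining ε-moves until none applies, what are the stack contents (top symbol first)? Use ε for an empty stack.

$

(q0, xxxxxxxx, $)
  read x, top $: go to q1, push VV$ → (q1, xxxxxxx, VV$)
  read x, top V: go to q1, push ε → (q1, xxxxxx, V$)
  read x, top V: go to q1, push ε → (q1, xxxxx, $)
  read x, top $: go to q0, push $ → (q0, xxxx, $)
  read x, top $: go to q1, push VV$ → (q1, xxx, VV$)
  read x, top V: go to q1, push ε → (q1, xx, V$)
  read x, top V: go to q1, push ε → (q1, x, $)
  read x, top $: go to q0, push $ → (q0, ε, $)
All input consumed in state q0 with stack $.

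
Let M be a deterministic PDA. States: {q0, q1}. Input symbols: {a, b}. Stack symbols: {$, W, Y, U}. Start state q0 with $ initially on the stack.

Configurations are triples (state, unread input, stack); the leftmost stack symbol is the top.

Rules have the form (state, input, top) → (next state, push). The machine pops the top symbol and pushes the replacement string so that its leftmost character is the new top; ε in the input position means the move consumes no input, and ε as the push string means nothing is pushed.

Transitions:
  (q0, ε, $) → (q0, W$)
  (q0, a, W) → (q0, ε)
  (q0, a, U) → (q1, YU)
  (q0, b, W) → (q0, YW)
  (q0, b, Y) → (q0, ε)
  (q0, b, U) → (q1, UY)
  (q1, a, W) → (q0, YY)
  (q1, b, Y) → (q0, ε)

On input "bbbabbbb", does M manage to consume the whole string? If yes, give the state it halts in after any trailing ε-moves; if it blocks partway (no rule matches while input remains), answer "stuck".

(q0, bbbabbbb, $)
  ε-move, top $: go to q0, push W$ → (q0, bbbabbbb, W$)
  read b, top W: go to q0, push YW → (q0, bbabbbb, YW$)
  read b, top Y: go to q0, push ε → (q0, babbbb, W$)
  read b, top W: go to q0, push YW → (q0, abbbb, YW$)
No transition for (q0, a, top Y); M blocks with input abbbb remaining.

stuck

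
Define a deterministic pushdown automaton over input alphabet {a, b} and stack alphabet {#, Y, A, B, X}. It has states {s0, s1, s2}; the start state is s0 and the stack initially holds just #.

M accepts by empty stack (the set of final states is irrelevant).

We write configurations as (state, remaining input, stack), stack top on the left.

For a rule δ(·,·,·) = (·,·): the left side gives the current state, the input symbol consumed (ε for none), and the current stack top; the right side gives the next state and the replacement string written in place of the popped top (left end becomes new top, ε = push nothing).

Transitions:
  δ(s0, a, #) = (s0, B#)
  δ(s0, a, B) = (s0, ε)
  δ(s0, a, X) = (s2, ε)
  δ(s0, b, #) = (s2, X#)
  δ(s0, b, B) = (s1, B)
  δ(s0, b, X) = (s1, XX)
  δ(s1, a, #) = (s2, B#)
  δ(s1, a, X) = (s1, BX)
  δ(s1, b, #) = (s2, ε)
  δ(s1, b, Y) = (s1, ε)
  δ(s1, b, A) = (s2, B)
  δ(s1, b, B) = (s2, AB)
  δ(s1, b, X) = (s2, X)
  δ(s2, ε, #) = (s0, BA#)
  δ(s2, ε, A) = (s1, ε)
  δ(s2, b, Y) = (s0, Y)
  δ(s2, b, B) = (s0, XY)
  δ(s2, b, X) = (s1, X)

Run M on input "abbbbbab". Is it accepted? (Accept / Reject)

(s0, abbbbbab, #) ⊢ (s0, bbbbbab, B#) ⊢ (s1, bbbbab, B#) ⊢ (s2, bbbab, AB#) ⊢ (s1, bbbab, B#) ⊢ (s2, bbab, AB#) ⊢ (s1, bbab, B#) ⊢ (s2, bab, AB#) ⊢ (s1, bab, B#) ⊢ (s2, ab, AB#) ⊢ (s1, ab, B#)
No transition applies at (s1, ab, B#); input not fully consumed.

Reject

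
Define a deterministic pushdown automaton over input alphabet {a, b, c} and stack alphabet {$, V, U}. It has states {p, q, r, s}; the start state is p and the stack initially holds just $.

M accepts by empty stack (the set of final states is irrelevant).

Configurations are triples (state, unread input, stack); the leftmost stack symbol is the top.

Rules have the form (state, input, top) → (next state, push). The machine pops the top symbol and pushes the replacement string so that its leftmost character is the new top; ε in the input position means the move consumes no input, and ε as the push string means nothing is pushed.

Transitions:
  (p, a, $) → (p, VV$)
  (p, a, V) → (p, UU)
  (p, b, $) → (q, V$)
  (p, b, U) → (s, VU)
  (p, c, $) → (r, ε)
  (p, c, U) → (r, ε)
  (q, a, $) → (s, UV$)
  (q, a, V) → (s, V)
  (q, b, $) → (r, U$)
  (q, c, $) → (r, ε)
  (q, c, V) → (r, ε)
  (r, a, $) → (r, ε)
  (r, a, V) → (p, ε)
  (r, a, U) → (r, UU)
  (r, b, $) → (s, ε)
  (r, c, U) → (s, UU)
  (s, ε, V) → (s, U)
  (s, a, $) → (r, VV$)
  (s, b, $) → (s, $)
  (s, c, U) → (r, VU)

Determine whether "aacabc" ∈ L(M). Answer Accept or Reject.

Reject

(p, aacabc, $)
  read a, top $: go to p, push VV$ → (p, acabc, VV$)
  read a, top V: go to p, push UU → (p, cabc, UUV$)
  read c, top U: go to r, push ε → (r, abc, UV$)
  read a, top U: go to r, push UU → (r, bc, UUV$)
No transition applies at (r, bc, UUV$); input not fully consumed.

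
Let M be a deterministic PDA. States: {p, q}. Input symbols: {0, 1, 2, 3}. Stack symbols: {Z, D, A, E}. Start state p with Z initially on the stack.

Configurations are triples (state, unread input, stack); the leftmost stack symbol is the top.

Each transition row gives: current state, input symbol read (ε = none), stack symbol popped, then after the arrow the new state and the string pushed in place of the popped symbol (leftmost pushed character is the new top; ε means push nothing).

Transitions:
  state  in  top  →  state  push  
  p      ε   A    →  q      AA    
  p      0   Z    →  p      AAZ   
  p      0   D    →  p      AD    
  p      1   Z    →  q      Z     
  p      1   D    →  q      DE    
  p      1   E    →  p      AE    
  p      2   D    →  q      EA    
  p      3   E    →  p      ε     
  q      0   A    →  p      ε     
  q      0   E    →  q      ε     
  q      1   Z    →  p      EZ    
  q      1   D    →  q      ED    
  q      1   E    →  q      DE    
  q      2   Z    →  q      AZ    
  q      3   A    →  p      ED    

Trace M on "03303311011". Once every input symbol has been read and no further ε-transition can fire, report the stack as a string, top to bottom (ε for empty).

(p, 03303311011, Z) ⊢ (p, 3303311011, AAZ) ⊢ (q, 3303311011, AAAZ) ⊢ (p, 303311011, EDAAZ) ⊢ (p, 03311011, DAAZ) ⊢ (p, 3311011, ADAAZ) ⊢ (q, 3311011, AADAAZ) ⊢ (p, 311011, EDADAAZ) ⊢ (p, 11011, DADAAZ) ⊢ (q, 1011, DEADAAZ) ⊢ (q, 011, EDEADAAZ) ⊢ (q, 11, DEADAAZ) ⊢ (q, 1, EDEADAAZ) ⊢ (q, ε, DEDEADAAZ)
All input consumed in state q with stack DEDEADAAZ.

DEDEADAAZ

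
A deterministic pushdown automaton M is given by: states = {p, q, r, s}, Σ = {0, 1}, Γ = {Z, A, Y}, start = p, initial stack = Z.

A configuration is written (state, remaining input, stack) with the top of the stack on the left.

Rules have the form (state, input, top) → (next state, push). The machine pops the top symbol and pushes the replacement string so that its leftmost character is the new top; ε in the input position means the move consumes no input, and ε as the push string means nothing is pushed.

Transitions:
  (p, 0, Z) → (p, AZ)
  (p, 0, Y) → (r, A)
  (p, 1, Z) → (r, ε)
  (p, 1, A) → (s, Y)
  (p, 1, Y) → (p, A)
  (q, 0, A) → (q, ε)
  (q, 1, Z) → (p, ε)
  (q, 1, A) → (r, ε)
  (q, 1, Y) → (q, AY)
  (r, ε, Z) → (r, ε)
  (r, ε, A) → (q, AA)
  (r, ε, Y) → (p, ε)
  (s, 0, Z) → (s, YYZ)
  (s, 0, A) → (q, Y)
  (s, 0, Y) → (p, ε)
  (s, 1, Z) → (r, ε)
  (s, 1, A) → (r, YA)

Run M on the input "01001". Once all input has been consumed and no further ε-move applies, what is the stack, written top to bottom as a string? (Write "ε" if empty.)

YZ

(p, 01001, Z)
  read 0, top Z: go to p, push AZ → (p, 1001, AZ)
  read 1, top A: go to s, push Y → (s, 001, YZ)
  read 0, top Y: go to p, push ε → (p, 01, Z)
  read 0, top Z: go to p, push AZ → (p, 1, AZ)
  read 1, top A: go to s, push Y → (s, ε, YZ)
All input consumed in state s with stack YZ.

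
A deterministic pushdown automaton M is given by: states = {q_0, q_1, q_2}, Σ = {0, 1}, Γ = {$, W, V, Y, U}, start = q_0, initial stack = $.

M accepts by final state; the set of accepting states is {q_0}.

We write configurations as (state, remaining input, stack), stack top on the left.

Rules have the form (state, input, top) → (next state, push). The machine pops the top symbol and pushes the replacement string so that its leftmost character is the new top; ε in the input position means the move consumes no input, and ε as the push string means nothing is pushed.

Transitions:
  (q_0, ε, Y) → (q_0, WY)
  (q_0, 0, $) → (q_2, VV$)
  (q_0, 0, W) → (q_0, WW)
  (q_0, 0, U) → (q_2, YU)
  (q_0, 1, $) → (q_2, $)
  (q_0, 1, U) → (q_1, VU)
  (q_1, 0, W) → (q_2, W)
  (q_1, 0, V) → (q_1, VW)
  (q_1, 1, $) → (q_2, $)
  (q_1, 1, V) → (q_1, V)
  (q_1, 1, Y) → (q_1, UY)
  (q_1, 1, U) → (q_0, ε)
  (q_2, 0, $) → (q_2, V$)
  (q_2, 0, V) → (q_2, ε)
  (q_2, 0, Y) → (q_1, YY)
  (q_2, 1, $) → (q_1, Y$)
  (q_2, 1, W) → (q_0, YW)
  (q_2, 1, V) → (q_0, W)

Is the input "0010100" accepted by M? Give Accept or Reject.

Reject

(q_0, 0010100, $)
  read 0, top $: go to q_2, push VV$ → (q_2, 010100, VV$)
  read 0, top V: go to q_2, push ε → (q_2, 10100, V$)
  read 1, top V: go to q_0, push W → (q_0, 0100, W$)
  read 0, top W: go to q_0, push WW → (q_0, 100, WW$)
No transition applies at (q_0, 100, WW$); input not fully consumed.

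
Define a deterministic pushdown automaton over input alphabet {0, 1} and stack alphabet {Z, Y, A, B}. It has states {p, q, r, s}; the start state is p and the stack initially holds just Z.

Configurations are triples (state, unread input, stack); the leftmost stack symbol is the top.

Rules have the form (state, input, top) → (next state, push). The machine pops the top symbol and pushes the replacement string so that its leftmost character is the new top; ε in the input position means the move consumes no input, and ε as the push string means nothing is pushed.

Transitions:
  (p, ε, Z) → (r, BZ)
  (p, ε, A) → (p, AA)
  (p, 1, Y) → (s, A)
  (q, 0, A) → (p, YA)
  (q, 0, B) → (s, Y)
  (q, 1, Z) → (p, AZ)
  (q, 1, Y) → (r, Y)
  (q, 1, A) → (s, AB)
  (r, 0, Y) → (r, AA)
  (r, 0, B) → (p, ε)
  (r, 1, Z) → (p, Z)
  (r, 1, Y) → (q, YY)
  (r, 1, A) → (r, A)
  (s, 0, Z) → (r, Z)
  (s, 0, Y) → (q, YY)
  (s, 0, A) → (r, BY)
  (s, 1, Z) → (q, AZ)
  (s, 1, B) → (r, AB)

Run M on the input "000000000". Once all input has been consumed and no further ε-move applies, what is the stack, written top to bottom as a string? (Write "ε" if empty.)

(p, 000000000, Z)
  ε-move, top Z: go to r, push BZ → (r, 000000000, BZ)
  read 0, top B: go to p, push ε → (p, 00000000, Z)
  ε-move, top Z: go to r, push BZ → (r, 00000000, BZ)
  read 0, top B: go to p, push ε → (p, 0000000, Z)
  ε-move, top Z: go to r, push BZ → (r, 0000000, BZ)
  read 0, top B: go to p, push ε → (p, 000000, Z)
  ε-move, top Z: go to r, push BZ → (r, 000000, BZ)
  read 0, top B: go to p, push ε → (p, 00000, Z)
  ε-move, top Z: go to r, push BZ → (r, 00000, BZ)
  read 0, top B: go to p, push ε → (p, 0000, Z)
  ε-move, top Z: go to r, push BZ → (r, 0000, BZ)
  read 0, top B: go to p, push ε → (p, 000, Z)
  ε-move, top Z: go to r, push BZ → (r, 000, BZ)
  read 0, top B: go to p, push ε → (p, 00, Z)
  ε-move, top Z: go to r, push BZ → (r, 00, BZ)
  read 0, top B: go to p, push ε → (p, 0, Z)
  ε-move, top Z: go to r, push BZ → (r, 0, BZ)
  read 0, top B: go to p, push ε → (p, ε, Z)
  ε-move, top Z: go to r, push BZ → (r, ε, BZ)
All input consumed in state r with stack BZ.

BZ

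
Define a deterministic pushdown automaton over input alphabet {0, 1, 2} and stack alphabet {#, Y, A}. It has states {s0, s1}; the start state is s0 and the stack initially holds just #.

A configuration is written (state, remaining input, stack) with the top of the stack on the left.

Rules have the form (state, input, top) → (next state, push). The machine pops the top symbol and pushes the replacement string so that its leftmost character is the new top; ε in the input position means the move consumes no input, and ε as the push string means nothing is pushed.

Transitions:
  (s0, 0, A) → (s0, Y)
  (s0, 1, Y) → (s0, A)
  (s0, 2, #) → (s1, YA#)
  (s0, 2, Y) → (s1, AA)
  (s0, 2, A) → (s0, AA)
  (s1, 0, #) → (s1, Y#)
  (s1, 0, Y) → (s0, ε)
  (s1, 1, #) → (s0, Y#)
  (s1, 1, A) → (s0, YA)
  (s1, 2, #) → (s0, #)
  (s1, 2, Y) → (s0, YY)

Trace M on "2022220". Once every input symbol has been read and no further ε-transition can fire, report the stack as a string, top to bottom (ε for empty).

(s0, 2022220, #)
  read 2, top #: go to s1, push YA# → (s1, 022220, YA#)
  read 0, top Y: go to s0, push ε → (s0, 22220, A#)
  read 2, top A: go to s0, push AA → (s0, 2220, AA#)
  read 2, top A: go to s0, push AA → (s0, 220, AAA#)
  read 2, top A: go to s0, push AA → (s0, 20, AAAA#)
  read 2, top A: go to s0, push AA → (s0, 0, AAAAA#)
  read 0, top A: go to s0, push Y → (s0, ε, YAAAA#)
All input consumed in state s0 with stack YAAAA#.

YAAAA#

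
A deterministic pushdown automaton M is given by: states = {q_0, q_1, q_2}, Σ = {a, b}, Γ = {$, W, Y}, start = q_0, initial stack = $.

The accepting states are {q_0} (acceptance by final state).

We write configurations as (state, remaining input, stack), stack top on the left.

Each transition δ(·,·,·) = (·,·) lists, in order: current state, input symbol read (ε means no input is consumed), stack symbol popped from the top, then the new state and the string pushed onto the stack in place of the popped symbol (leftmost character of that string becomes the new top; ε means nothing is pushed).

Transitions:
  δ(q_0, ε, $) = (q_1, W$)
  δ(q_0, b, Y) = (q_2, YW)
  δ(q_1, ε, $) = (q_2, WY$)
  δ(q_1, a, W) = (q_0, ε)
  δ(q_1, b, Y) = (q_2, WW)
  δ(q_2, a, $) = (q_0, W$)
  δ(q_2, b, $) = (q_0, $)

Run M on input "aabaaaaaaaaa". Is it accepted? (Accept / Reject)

Reject

(q_0, aabaaaaaaaaa, $)
  ε-move, top $: go to q_1, push W$ → (q_1, aabaaaaaaaaa, W$)
  read a, top W: go to q_0, push ε → (q_0, abaaaaaaaaa, $)
  ε-move, top $: go to q_1, push W$ → (q_1, abaaaaaaaaa, W$)
  read a, top W: go to q_0, push ε → (q_0, baaaaaaaaa, $)
  ε-move, top $: go to q_1, push W$ → (q_1, baaaaaaaaa, W$)
No transition applies at (q_1, baaaaaaaaa, W$); input not fully consumed.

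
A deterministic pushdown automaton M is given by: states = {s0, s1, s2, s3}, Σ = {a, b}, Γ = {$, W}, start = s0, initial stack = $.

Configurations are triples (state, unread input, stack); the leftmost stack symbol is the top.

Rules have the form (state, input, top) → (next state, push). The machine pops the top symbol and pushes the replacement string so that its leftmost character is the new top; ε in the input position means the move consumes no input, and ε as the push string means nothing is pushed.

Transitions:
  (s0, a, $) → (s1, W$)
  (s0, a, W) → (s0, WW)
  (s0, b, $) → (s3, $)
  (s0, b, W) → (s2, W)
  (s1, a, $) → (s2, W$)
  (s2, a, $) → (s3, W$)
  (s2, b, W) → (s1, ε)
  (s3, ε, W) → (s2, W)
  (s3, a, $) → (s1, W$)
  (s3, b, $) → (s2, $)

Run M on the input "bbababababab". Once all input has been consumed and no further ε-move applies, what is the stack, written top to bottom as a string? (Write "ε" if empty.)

$

(s0, bbababababab, $)
  read b, top $: go to s3, push $ → (s3, bababababab, $)
  read b, top $: go to s2, push $ → (s2, ababababab, $)
  read a, top $: go to s3, push W$ → (s3, babababab, W$)
  ε-move, top W: go to s2, push W → (s2, babababab, W$)
  read b, top W: go to s1, push ε → (s1, abababab, $)
  read a, top $: go to s2, push W$ → (s2, bababab, W$)
  read b, top W: go to s1, push ε → (s1, ababab, $)
  read a, top $: go to s2, push W$ → (s2, babab, W$)
  read b, top W: go to s1, push ε → (s1, abab, $)
  read a, top $: go to s2, push W$ → (s2, bab, W$)
  read b, top W: go to s1, push ε → (s1, ab, $)
  read a, top $: go to s2, push W$ → (s2, b, W$)
  read b, top W: go to s1, push ε → (s1, ε, $)
All input consumed in state s1 with stack $.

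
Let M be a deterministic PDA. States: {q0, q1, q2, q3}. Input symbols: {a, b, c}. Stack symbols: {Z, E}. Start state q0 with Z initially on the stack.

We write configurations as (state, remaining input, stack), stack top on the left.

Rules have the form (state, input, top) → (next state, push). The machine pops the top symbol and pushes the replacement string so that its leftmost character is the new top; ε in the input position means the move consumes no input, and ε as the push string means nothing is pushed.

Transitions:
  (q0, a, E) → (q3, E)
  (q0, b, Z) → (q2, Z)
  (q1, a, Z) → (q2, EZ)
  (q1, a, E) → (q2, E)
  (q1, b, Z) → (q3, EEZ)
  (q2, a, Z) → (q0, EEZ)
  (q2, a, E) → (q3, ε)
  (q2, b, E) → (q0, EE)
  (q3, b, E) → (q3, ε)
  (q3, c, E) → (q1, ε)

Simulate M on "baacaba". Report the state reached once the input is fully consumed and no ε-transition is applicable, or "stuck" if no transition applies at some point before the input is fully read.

q3

(q0, baacaba, Z)
  read b, top Z: go to q2, push Z → (q2, aacaba, Z)
  read a, top Z: go to q0, push EEZ → (q0, acaba, EEZ)
  read a, top E: go to q3, push E → (q3, caba, EEZ)
  read c, top E: go to q1, push ε → (q1, aba, EZ)
  read a, top E: go to q2, push E → (q2, ba, EZ)
  read b, top E: go to q0, push EE → (q0, a, EEZ)
  read a, top E: go to q3, push E → (q3, ε, EEZ)
All input consumed; M is in state q3.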